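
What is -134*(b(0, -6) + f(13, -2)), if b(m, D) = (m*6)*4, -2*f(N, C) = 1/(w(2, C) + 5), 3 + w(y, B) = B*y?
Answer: -67/2 ≈ -33.500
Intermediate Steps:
w(y, B) = -3 + B*y
f(N, C) = -1/(2*(2 + 2*C)) (f(N, C) = -1/(2*((-3 + C*2) + 5)) = -1/(2*((-3 + 2*C) + 5)) = -1/(2*(2 + 2*C)))
b(m, D) = 24*m (b(m, D) = (6*m)*4 = 24*m)
-134*(b(0, -6) + f(13, -2)) = -134*(24*0 - 1/(4 + 4*(-2))) = -134*(0 - 1/(4 - 8)) = -134*(0 - 1/(-4)) = -134*(0 - 1*(-¼)) = -134*(0 + ¼) = -134*¼ = -67/2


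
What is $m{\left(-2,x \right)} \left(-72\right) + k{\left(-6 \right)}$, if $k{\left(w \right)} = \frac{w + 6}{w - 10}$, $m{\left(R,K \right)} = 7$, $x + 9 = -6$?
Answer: $-504$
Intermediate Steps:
$x = -15$ ($x = -9 - 6 = -15$)
$k{\left(w \right)} = \frac{6 + w}{-10 + w}$
$m{\left(-2,x \right)} \left(-72\right) + k{\left(-6 \right)} = 7 \left(-72\right) + \frac{6 - 6}{-10 - 6} = -504 + \frac{1}{-16} \cdot 0 = -504 - 0 = -504 + 0 = -504$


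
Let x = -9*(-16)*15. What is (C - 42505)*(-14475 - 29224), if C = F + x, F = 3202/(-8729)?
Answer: 15389682521193/8729 ≈ 1.7631e+9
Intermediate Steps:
x = 2160 (x = 144*15 = 2160)
F = -3202/8729 (F = 3202*(-1/8729) = -3202/8729 ≈ -0.36682)
C = 18851438/8729 (C = -3202/8729 + 2160 = 18851438/8729 ≈ 2159.6)
(C - 42505)*(-14475 - 29224) = (18851438/8729 - 42505)*(-14475 - 29224) = -352174707/8729*(-43699) = 15389682521193/8729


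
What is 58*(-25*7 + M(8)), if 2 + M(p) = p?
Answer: -9802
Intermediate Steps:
M(p) = -2 + p
58*(-25*7 + M(8)) = 58*(-25*7 + (-2 + 8)) = 58*(-175 + 6) = 58*(-169) = -9802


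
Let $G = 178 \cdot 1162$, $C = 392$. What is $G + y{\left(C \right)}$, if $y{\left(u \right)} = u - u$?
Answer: $206836$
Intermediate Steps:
$y{\left(u \right)} = 0$
$G = 206836$
$G + y{\left(C \right)} = 206836 + 0 = 206836$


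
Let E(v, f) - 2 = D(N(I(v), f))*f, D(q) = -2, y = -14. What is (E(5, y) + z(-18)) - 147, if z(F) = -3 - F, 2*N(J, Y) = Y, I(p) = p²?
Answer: -102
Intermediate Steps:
N(J, Y) = Y/2
E(v, f) = 2 - 2*f
(E(5, y) + z(-18)) - 147 = ((2 - 2*(-14)) + (-3 - 1*(-18))) - 147 = ((2 + 28) + (-3 + 18)) - 147 = (30 + 15) - 147 = 45 - 147 = -102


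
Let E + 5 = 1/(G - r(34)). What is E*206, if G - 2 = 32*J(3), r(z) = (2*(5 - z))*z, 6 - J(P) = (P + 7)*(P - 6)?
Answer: -1609787/1563 ≈ -1029.9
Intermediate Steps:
J(P) = 6 - (-6 + P)*(7 + P) (J(P) = 6 - (P + 7)*(P - 6) = 6 - (7 + P)*(-6 + P) = 6 - (-6 + P)*(7 + P))
r(z) = z*(10 - 2*z) (r(z) = (10 - 2*z)*z = z*(10 - 2*z))
G = 1154 (G = 2 + 32*(48 - 1*3 - 1*3²) = 2 + 32*(48 - 3 - 1*9) = 2 + 32*(48 - 3 - 9) = 2 + 32*36 = 2 + 1152 = 1154)
E = -15629/3126 (E = -5 + 1/(1154 - 2*34*(5 - 1*34)) = -5 + 1/(1154 - 2*34*(5 - 34)) = -5 + 1/(1154 - 2*34*(-29)) = -5 + 1/(1154 - 1*(-1972)) = -5 + 1/(1154 + 1972) = -5 + 1/3126 = -15629/3126 ≈ -4.9997)
E*206 = -15629/3126*206 = -1609787/1563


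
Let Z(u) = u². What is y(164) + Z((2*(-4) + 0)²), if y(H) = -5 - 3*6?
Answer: 4073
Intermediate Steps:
y(H) = -23 (y(H) = -5 - 18 = -23)
y(164) + Z((2*(-4) + 0)²) = -23 + ((2*(-4) + 0)²)² = -23 + ((-8 + 0)²)² = -23 + ((-8)²)² = -23 + 64² = -23 + 4096 = 4073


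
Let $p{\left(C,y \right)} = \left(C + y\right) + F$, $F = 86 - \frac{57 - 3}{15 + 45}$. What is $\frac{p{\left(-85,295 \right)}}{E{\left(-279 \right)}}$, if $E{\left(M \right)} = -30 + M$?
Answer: $- \frac{2951}{3090} \approx -0.95502$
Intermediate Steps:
$F = \frac{851}{10}$ ($F = 86 - \frac{54}{60} = 86 - 54 \cdot \frac{1}{60} = 86 - \frac{9}{10} = \frac{851}{10} \approx 85.1$)
$p{\left(C,y \right)} = \frac{851}{10} + C + y$ ($p{\left(C,y \right)} = \left(C + y\right) + \frac{851}{10} = \frac{851}{10} + C + y$)
$\frac{p{\left(-85,295 \right)}}{E{\left(-279 \right)}} = \frac{\frac{851}{10} - 85 + 295}{-30 - 279} = \frac{2951}{10 \left(-309\right)} = \frac{2951}{10} \left(- \frac{1}{309}\right) = - \frac{2951}{3090}$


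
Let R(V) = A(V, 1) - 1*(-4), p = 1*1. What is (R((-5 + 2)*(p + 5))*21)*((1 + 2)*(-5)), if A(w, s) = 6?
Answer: -3150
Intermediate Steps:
p = 1
R(V) = 10 (R(V) = 6 - 1*(-4) = 6 + 4 = 10)
(R((-5 + 2)*(p + 5))*21)*((1 + 2)*(-5)) = (10*21)*((1 + 2)*(-5)) = 210*(3*(-5)) = 210*(-15) = -3150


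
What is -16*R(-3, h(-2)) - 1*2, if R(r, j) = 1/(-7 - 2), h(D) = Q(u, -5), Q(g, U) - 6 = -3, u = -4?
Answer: -2/9 ≈ -0.22222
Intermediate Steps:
Q(g, U) = 3 (Q(g, U) = 6 - 3 = 3)
h(D) = 3
R(r, j) = -1/9 (R(r, j) = 1/(-9) = -1/9)
-16*R(-3, h(-2)) - 1*2 = -16*(-1/9) - 1*2 = 16/9 - 2 = -2/9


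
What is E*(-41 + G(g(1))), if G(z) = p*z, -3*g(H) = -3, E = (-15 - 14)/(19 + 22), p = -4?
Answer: 1305/41 ≈ 31.829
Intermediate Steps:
E = -29/41 ≈ -0.70732
g(H) = 1 (g(H) = -1/3*(-3) = 1)
G(z) = -4*z
E*(-41 + G(g(1))) = -29*(-41 - 4*1)/41 = -29*(-41 - 4)/41 = -29/41*(-45) = 1305/41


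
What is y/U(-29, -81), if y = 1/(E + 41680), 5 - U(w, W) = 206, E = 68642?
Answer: -1/22174722 ≈ -4.5096e-8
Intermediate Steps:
U(w, W) = -201 (U(w, W) = 5 - 1*206 = 5 - 206 = -201)
y = 1/110322 (y = 1/(68642 + 41680) = 1/110322 ≈ 9.0644e-6)
y/U(-29, -81) = (1/110322)/(-201) = (1/110322)*(-1/201) = -1/22174722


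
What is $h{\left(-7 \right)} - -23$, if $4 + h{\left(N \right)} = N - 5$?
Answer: $7$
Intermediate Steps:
$h{\left(N \right)} = -9 + N$ ($h{\left(N \right)} = -4 + \left(N - 5\right) = -4 + \left(-5 + N\right) = -9 + N$)
$h{\left(-7 \right)} - -23 = \left(-9 - 7\right) - -23 = -16 + 23 = 7$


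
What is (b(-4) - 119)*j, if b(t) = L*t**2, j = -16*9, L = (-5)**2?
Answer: -40464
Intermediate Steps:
L = 25
j = -144
b(t) = 25*t**2
(b(-4) - 119)*j = (25*(-4)**2 - 119)*(-144) = (25*16 - 119)*(-144) = (400 - 119)*(-144) = 281*(-144) = -40464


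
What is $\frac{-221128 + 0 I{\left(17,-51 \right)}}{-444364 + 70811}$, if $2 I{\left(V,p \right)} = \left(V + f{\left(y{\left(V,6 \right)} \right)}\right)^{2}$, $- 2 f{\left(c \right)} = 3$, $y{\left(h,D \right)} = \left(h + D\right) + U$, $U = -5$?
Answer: $\frac{221128}{373553} \approx 0.59196$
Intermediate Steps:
$y{\left(h,D \right)} = -5 + D + h$ ($y{\left(h,D \right)} = \left(h + D\right) - 5 = \left(D + h\right) - 5 = -5 + D + h$)
$f{\left(c \right)} = - \frac{3}{2}$ ($f{\left(c \right)} = \left(- \frac{1}{2}\right) 3 = - \frac{3}{2}$)
$I{\left(V,p \right)} = \frac{\left(- \frac{3}{2} + V\right)^{2}}{2}$ ($I{\left(V,p \right)} = \frac{\left(V - \frac{3}{2}\right)^{2}}{2} = \frac{\left(- \frac{3}{2} + V\right)^{2}}{2}$)
$\frac{-221128 + 0 I{\left(17,-51 \right)}}{-444364 + 70811} = \frac{-221128 + 0 \frac{\left(-3 + 2 \cdot 17\right)^{2}}{8}}{-444364 + 70811} = \frac{-221128 + 0 \frac{\left(-3 + 34\right)^{2}}{8}}{-373553} = \left(-221128 + 0 \frac{31^{2}}{8}\right) \left(- \frac{1}{373553}\right) = \left(-221128 + 0 \cdot \frac{1}{8} \cdot 961\right) \left(- \frac{1}{373553}\right) = \left(-221128 + 0 \cdot \frac{961}{8}\right) \left(- \frac{1}{373553}\right) = \left(-221128 + 0\right) \left(- \frac{1}{373553}\right) = \left(-221128\right) \left(- \frac{1}{373553}\right) = \frac{221128}{373553}$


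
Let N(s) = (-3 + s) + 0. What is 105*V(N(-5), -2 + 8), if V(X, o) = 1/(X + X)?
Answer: -105/16 ≈ -6.5625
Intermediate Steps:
N(s) = -3 + s
V(X, o) = 1/(2*X)
105*V(N(-5), -2 + 8) = 105*(1/(2*(-3 - 5))) = 105*((½)/(-8)) = 105*((½)*(-⅛)) = 105*(-1/16) = -105/16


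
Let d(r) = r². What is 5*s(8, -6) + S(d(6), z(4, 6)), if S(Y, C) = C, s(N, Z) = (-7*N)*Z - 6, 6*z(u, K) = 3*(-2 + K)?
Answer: 1652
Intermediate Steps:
z(u, K) = -1 + K/2 (z(u, K) = (3*(-2 + K))/6 = (-6 + 3*K)/6 = -1 + K/2)
s(N, Z) = -6 - 7*N*Z (s(N, Z) = -7*N*Z - 6 = -6 - 7*N*Z)
5*s(8, -6) + S(d(6), z(4, 6)) = 5*(-6 - 7*8*(-6)) + (-1 + (½)*6) = 5*(-6 + 336) + (-1 + 3) = 5*330 + 2 = 1650 + 2 = 1652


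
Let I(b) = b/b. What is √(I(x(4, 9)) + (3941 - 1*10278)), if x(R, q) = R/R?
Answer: 24*I*√11 ≈ 79.599*I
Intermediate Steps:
x(R, q) = 1
I(b) = 1
√(I(x(4, 9)) + (3941 - 1*10278)) = √(1 + (3941 - 1*10278)) = √(1 + (3941 - 10278)) = √(1 - 6337) = √(-6336) = 24*I*√11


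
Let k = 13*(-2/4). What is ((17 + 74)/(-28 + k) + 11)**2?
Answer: 332929/4761 ≈ 69.928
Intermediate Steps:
k = -13/2 (k = 13*(-2*1/4) = 13*(-1/2) = -13/2 ≈ -6.5000)
((17 + 74)/(-28 + k) + 11)**2 = ((17 + 74)/(-28 - 13/2) + 11)**2 = (91/(-69/2) + 11)**2 = (91*(-2/69) + 11)**2 = (-182/69 + 11)**2 = (577/69)**2 = 332929/4761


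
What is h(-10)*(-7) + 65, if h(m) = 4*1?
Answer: 37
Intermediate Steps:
h(m) = 4
h(-10)*(-7) + 65 = 4*(-7) + 65 = -28 + 65 = 37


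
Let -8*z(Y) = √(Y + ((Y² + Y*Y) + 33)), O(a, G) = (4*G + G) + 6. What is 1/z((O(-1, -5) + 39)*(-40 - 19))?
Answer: -8*√2783653/2783653 ≈ -0.0047949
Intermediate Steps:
O(a, G) = 6 + 5*G (O(a, G) = 5*G + 6 = 6 + 5*G)
z(Y) = -√(33 + Y + 2*Y²)/8 (z(Y) = -√(Y + ((Y² + Y*Y) + 33))/8 = -√(Y + ((Y² + Y²) + 33))/8 = -√(Y + (2*Y² + 33))/8 = -√(Y + (33 + 2*Y²))/8 = -√(33 + Y + 2*Y²)/8)
1/z((O(-1, -5) + 39)*(-40 - 19)) = 1/(-√(33 + ((6 + 5*(-5)) + 39)*(-40 - 19) + 2*(((6 + 5*(-5)) + 39)*(-40 - 19))²)/8) = 1/(-√(33 + ((6 - 25) + 39)*(-59) + 2*(((6 - 25) + 39)*(-59))²)/8) = 1/(-√(33 + (-19 + 39)*(-59) + 2*((-19 + 39)*(-59))²)/8) = 1/(-√(33 + 20*(-59) + 2*(20*(-59))²)/8) = 1/(-√(33 - 1180 + 2*(-1180)²)/8) = 1/(-√(33 - 1180 + 2*1392400)/8) = 1/(-√(33 - 1180 + 2784800)/8) = 1/(-√2783653/8) = -8*√2783653/2783653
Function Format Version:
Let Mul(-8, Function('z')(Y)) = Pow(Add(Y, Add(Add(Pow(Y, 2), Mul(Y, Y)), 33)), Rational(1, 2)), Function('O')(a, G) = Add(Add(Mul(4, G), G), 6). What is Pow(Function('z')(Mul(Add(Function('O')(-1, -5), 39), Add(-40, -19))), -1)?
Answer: Mul(Rational(-8, 2783653), Pow(2783653, Rational(1, 2))) ≈ -0.0047949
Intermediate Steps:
Function('O')(a, G) = Add(6, Mul(5, G)) (Function('O')(a, G) = Add(Mul(5, G), 6) = Add(6, Mul(5, G)))
Function('z')(Y) = Mul(Rational(-1, 8), Pow(Add(33, Y, Mul(2, Pow(Y, 2))), Rational(1, 2))) (Function('z')(Y) = Mul(Rational(-1, 8), Pow(Add(Y, Add(Add(Pow(Y, 2), Mul(Y, Y)), 33)), Rational(1, 2))) = Mul(Rational(-1, 8), Pow(Add(Y, Add(Add(Pow(Y, 2), Pow(Y, 2)), 33)), Rational(1, 2))) = Mul(Rational(-1, 8), Pow(Add(Y, Add(Mul(2, Pow(Y, 2)), 33)), Rational(1, 2))) = Mul(Rational(-1, 8), Pow(Add(Y, Add(33, Mul(2, Pow(Y, 2)))), Rational(1, 2))) = Mul(Rational(-1, 8), Pow(Add(33, Y, Mul(2, Pow(Y, 2))), Rational(1, 2))))
Pow(Function('z')(Mul(Add(Function('O')(-1, -5), 39), Add(-40, -19))), -1) = Pow(Mul(Rational(-1, 8), Pow(Add(33, Mul(Add(Add(6, Mul(5, -5)), 39), Add(-40, -19)), Mul(2, Pow(Mul(Add(Add(6, Mul(5, -5)), 39), Add(-40, -19)), 2))), Rational(1, 2))), -1) = Pow(Mul(Rational(-1, 8), Pow(Add(33, Mul(Add(Add(6, -25), 39), -59), Mul(2, Pow(Mul(Add(Add(6, -25), 39), -59), 2))), Rational(1, 2))), -1) = Pow(Mul(Rational(-1, 8), Pow(Add(33, Mul(Add(-19, 39), -59), Mul(2, Pow(Mul(Add(-19, 39), -59), 2))), Rational(1, 2))), -1) = Pow(Mul(Rational(-1, 8), Pow(Add(33, Mul(20, -59), Mul(2, Pow(Mul(20, -59), 2))), Rational(1, 2))), -1) = Pow(Mul(Rational(-1, 8), Pow(Add(33, -1180, Mul(2, Pow(-1180, 2))), Rational(1, 2))), -1) = Pow(Mul(Rational(-1, 8), Pow(Add(33, -1180, Mul(2, 1392400)), Rational(1, 2))), -1) = Pow(Mul(Rational(-1, 8), Pow(Add(33, -1180, 2784800), Rational(1, 2))), -1) = Pow(Mul(Rational(-1, 8), Pow(2783653, Rational(1, 2))), -1) = Mul(Rational(-8, 2783653), Pow(2783653, Rational(1, 2)))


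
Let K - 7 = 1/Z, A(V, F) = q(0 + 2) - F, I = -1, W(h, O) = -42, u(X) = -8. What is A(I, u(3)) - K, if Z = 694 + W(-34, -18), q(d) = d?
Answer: 1955/652 ≈ 2.9985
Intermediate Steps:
A(V, F) = 2 - F (A(V, F) = (0 + 2) - F = 2 - F)
Z = 652 (Z = 694 - 42 = 652)
K = 4565/652 (K = 7 + 1/652 = 4565/652 ≈ 7.0015)
A(I, u(3)) - K = (2 - 1*(-8)) - 1*4565/652 = (2 + 8) - 4565/652 = 10 - 4565/652 = 1955/652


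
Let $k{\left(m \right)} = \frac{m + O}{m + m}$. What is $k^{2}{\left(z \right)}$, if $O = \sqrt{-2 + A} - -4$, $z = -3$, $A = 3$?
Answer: $\frac{1}{9} \approx 0.11111$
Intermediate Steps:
$O = 5$ ($O = \sqrt{-2 + 3} - -4 = \sqrt{1} + 4 = 1 + 4 = 5$)
$k{\left(m \right)} = \frac{5 + m}{2 m}$ ($k{\left(m \right)} = \frac{m + 5}{m + m} = \frac{5 + m}{2 m}$)
$k^{2}{\left(z \right)} = \left(\frac{5 - 3}{2 \left(-3\right)}\right)^{2} = \left(\frac{1}{2} \left(- \frac{1}{3}\right) 2\right)^{2} = \left(- \frac{1}{3}\right)^{2} = \frac{1}{9}$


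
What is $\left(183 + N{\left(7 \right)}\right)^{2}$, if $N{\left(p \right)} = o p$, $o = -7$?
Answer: $17956$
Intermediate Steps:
$N{\left(p \right)} = - 7 p$
$\left(183 + N{\left(7 \right)}\right)^{2} = \left(183 - 49\right)^{2} = 134^{2} = 17956$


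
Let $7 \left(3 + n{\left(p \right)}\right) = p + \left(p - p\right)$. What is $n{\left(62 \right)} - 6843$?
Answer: $- \frac{47860}{7} \approx -6837.1$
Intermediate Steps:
$n{\left(p \right)} = -3 + \frac{p}{7}$ ($n{\left(p \right)} = -3 + \frac{p + \left(p - p\right)}{7} = -3 + \frac{p + 0}{7} = -3 + \frac{p}{7}$)
$n{\left(62 \right)} - 6843 = \left(-3 + \frac{1}{7} \cdot 62\right) - 6843 = \left(-3 + \frac{62}{7}\right) - 6843 = \frac{41}{7} - 6843 = - \frac{47860}{7}$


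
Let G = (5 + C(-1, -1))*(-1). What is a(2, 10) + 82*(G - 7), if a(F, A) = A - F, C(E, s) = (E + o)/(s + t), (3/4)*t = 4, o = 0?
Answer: -12442/13 ≈ -957.08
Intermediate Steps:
t = 16/3 (t = (4/3)*4 = 16/3 ≈ 5.3333)
C(E, s) = E/(16/3 + s) (C(E, s) = (E + 0)/(s + 16/3) = E/(16/3 + s))
G = -62/13 (G = (5 + 3*(-1)/(16 + 3*(-1)))*(-1) = (5 + 3*(-1)/(16 - 3))*(-1) = (5 + 3*(-1)/13)*(-1) = (5 + 3*(-1)*(1/13))*(-1) = (5 - 3/13)*(-1) = (62/13)*(-1) = -62/13 ≈ -4.7692)
a(2, 10) + 82*(G - 7) = (10 - 1*2) + 82*(-62/13 - 7) = (10 - 2) + 82*(-153/13) = 8 - 12546/13 = -12442/13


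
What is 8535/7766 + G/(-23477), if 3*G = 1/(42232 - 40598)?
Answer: 245561025031/223436079141 ≈ 1.0990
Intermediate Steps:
G = 1/4902 (G = 1/(3*(42232 - 40598)) = (⅓)/1634 = (⅓)*(1/1634) = 1/4902 ≈ 0.00020400)
8535/7766 + G/(-23477) = 8535/7766 + (1/4902)/(-23477) = 8535*(1/7766) + (1/4902)*(-1/23477) = 8535/7766 - 1/115084254 = 245561025031/223436079141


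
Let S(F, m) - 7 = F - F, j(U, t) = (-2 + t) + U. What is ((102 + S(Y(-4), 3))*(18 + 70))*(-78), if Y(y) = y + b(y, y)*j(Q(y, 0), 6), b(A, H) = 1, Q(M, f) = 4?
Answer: -748176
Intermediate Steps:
j(U, t) = -2 + U + t
Y(y) = 8 + y (Y(y) = y + 1*(-2 + 4 + 6) = y + 1*8 = y + 8 = 8 + y)
S(F, m) = 7 (S(F, m) = 7 + (F - F) = 7 + 0 = 7)
((102 + S(Y(-4), 3))*(18 + 70))*(-78) = ((102 + 7)*(18 + 70))*(-78) = (109*88)*(-78) = 9592*(-78) = -748176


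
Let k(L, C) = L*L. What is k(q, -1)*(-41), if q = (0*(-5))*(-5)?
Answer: 0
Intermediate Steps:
q = 0 (q = 0*(-5) = 0)
k(L, C) = L²
k(q, -1)*(-41) = 0²*(-41) = 0*(-41) = 0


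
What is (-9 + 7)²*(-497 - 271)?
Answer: -3072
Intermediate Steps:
(-9 + 7)²*(-497 - 271) = (-2)²*(-768) = 4*(-768) = -3072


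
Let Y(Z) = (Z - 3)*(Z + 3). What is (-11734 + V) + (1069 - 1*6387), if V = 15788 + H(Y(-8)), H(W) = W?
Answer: -1209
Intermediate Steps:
Y(Z) = (-3 + Z)*(3 + Z)
V = 15843 (V = 15788 + (-9 + (-8)²) = 15788 + (-9 + 64) = 15788 + 55 = 15843)
(-11734 + V) + (1069 - 1*6387) = (-11734 + 15843) + (1069 - 1*6387) = 4109 + (1069 - 6387) = 4109 - 5318 = -1209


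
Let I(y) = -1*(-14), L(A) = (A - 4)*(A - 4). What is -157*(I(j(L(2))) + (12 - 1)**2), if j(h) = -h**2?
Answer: -21195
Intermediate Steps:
L(A) = (-4 + A)**2 (L(A) = (-4 + A)*(-4 + A) = (-4 + A)**2)
I(y) = 14
-157*(I(j(L(2))) + (12 - 1)**2) = -157*(14 + (12 - 1)**2) = -157*(14 + 11**2) = -157*(14 + 121) = -157*135 = -21195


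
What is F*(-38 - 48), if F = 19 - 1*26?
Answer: 602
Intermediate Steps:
F = -7 (F = 19 - 26 = -7)
F*(-38 - 48) = -7*(-38 - 48) = -7*(-86) = 602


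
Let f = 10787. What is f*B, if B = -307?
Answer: -3311609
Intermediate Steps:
f*B = 10787*(-307) = -3311609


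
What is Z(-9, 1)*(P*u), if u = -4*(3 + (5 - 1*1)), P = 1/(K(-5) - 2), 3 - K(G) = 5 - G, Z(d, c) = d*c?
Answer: -28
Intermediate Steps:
Z(d, c) = c*d
K(G) = -2 + G (K(G) = 3 - (5 - G) = 3 + (-5 + G) = -2 + G)
P = -⅑ (P = 1/((-2 - 5) - 2) = 1/(-7 - 2) = 1/(-9) = -⅑ ≈ -0.11111)
u = -28 (u = -4*(3 + (5 - 1)) = -4*(3 + 4) = -4*7 = -28)
Z(-9, 1)*(P*u) = (1*(-9))*(-⅑*(-28)) = -9*28/9 = -28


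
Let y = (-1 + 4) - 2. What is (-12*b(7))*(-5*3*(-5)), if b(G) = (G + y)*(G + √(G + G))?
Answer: -50400 - 7200*√14 ≈ -77340.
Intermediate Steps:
y = 1 (y = 3 - 2 = 1)
b(G) = (1 + G)*(G + √2*√G) (b(G) = (G + 1)*(G + √(G + G)) = (1 + G)*(G + √(2*G)) = (1 + G)*(G + √2*√G))
(-12*b(7))*(-5*3*(-5)) = (-12*(7 + 7² + √2*√7 + √2*7^(3/2)))*(-5*3*(-5)) = (-12*(7 + 49 + √14 + √2*(7*√7)))*(-15*(-5)) = -12*(7 + 49 + √14 + 7*√14)*75 = -12*(56 + 8*√14)*75 = (-672 - 96*√14)*75 = -50400 - 7200*√14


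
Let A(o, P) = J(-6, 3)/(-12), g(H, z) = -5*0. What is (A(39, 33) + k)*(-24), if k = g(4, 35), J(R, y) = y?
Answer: 6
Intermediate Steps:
g(H, z) = 0
k = 0
A(o, P) = -1/4 (A(o, P) = 3/(-12) = 3*(-1/12) = -1/4)
(A(39, 33) + k)*(-24) = (-1/4 + 0)*(-24) = -1/4*(-24) = 6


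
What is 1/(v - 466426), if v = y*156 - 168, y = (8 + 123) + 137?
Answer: -1/424786 ≈ -2.3541e-6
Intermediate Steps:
y = 268 (y = 131 + 137 = 268)
v = 41640 (v = 268*156 - 168 = 41808 - 168 = 41640)
1/(v - 466426) = 1/(41640 - 466426) = 1/(-424786) = -1/424786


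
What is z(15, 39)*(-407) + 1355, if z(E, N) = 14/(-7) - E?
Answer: 8274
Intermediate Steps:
z(E, N) = -2 - E (z(E, N) = 14*(-⅐) - E = -2 - E)
z(15, 39)*(-407) + 1355 = (-2 - 1*15)*(-407) + 1355 = (-2 - 15)*(-407) + 1355 = -17*(-407) + 1355 = 6919 + 1355 = 8274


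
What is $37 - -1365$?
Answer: $1402$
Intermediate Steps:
$37 - -1365 = 37 + 1365 = 1402$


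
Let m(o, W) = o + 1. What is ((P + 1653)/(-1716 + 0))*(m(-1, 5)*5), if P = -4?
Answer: 0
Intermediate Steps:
m(o, W) = 1 + o
((P + 1653)/(-1716 + 0))*(m(-1, 5)*5) = ((-4 + 1653)/(-1716 + 0))*((1 - 1)*5) = (1649/(-1716))*(0*5) = (1649*(-1/1716))*0 = -1649/1716*0 = 0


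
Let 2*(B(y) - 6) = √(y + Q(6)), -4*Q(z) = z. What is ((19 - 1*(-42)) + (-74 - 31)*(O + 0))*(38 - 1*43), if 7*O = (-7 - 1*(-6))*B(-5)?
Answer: -755 - 75*I*√26/4 ≈ -755.0 - 95.607*I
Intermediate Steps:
Q(z) = -z/4
B(y) = 6 + √(-3/2 + y)/2 (B(y) = 6 + √(y - ¼*6)/2 = 6 + √(y - 3/2)/2 = 6 + √(-3/2 + y)/2)
O = -6/7 - I*√26/28 (O = ((-7 - 1*(-6))*(6 + √(-6 + 4*(-5))/4))/7 = ((-7 + 6)*(6 + √(-6 - 20)/4))/7 = (-(6 + √(-26)/4))/7 = (-(6 + (I*√26)/4))/7 = (-(6 + I*√26/4))/7 = (-6 - I*√26/4)/7 = -6/7 - I*√26/28 ≈ -0.85714 - 0.18211*I)
((19 - 1*(-42)) + (-74 - 31)*(O + 0))*(38 - 1*43) = ((19 - 1*(-42)) + (-74 - 31)*((-6/7 - I*√26/28) + 0))*(38 - 1*43) = ((19 + 42) - 105*(-6/7 - I*√26/28))*(38 - 43) = (61 + (90 + 15*I*√26/4))*(-5) = (151 + 15*I*√26/4)*(-5) = -755 - 75*I*√26/4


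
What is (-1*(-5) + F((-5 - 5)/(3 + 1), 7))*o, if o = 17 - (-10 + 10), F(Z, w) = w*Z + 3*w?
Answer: 289/2 ≈ 144.50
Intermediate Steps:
F(Z, w) = 3*w + Z*w (F(Z, w) = Z*w + 3*w = 3*w + Z*w)
o = 17 (o = 17 - 1*0 = 17 + 0 = 17)
(-1*(-5) + F((-5 - 5)/(3 + 1), 7))*o = (-1*(-5) + 7*(3 + (-5 - 5)/(3 + 1)))*17 = (5 + 7*(3 - 10/4))*17 = (5 + 7*(3 - 10*¼))*17 = (5 + 7*(3 - 5/2))*17 = (5 + 7*(½))*17 = (5 + 7/2)*17 = (17/2)*17 = 289/2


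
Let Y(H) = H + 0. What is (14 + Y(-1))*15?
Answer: 195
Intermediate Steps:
Y(H) = H
(14 + Y(-1))*15 = (14 - 1)*15 = 13*15 = 195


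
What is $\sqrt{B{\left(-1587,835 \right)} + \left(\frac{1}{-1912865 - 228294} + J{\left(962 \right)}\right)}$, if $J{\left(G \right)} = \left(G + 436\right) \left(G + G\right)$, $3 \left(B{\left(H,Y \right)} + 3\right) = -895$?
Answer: $\frac{\sqrt{110969576636161678305}}{6423477} \approx 1640.0$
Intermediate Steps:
$B{\left(H,Y \right)} = - \frac{904}{3}$ ($B{\left(H,Y \right)} = -3 + \frac{1}{3} \left(-895\right) = -3 - \frac{895}{3} = - \frac{904}{3}$)
$J{\left(G \right)} = 2 G \left(436 + G\right)$ ($J{\left(G \right)} = \left(436 + G\right) 2 G = 2 G \left(436 + G\right)$)
$\sqrt{B{\left(-1587,835 \right)} + \left(\frac{1}{-1912865 - 228294} + J{\left(962 \right)}\right)} = \sqrt{- \frac{904}{3} + \left(\frac{1}{-1912865 - 228294} + 2 \cdot 962 \left(436 + 962\right)\right)} = \sqrt{- \frac{904}{3} + \left(\frac{1}{-2141159} + 2 \cdot 962 \cdot 1398\right)} = \sqrt{- \frac{904}{3} + \left(- \frac{1}{2141159} + 2689752\right)} = \sqrt{- \frac{904}{3} + \frac{5759186702567}{2141159}} = \sqrt{\frac{17275624499965}{6423477}} = \frac{\sqrt{110969576636161678305}}{6423477}$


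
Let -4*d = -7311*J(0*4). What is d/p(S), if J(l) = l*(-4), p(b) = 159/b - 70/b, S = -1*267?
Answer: 0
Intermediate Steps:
S = -267
p(b) = 89/b
J(l) = -4*l
d = 0 (d = -(-7311)*(-0*4)/4 = -(-7311)*(-4*0)/4 = -(-7311)*0/4 = -¼*0 = 0)
d/p(S) = 0/((89/(-267))) = 0/((89*(-1/267))) = 0/(-⅓) = 0*(-3) = 0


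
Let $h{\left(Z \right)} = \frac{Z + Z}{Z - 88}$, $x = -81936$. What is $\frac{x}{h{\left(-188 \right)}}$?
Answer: $- \frac{2826792}{47} \approx -60145.0$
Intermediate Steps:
$h{\left(Z \right)} = \frac{2 Z}{-88 + Z}$
$\frac{x}{h{\left(-188 \right)}} = - \frac{81936}{2 \left(-188\right) \frac{1}{-88 - 188}} = - \frac{81936}{2 \left(-188\right) \frac{1}{-276}} = - \frac{81936}{2 \left(-188\right) \left(- \frac{1}{276}\right)} = - \frac{81936}{\frac{94}{69}} = \left(-81936\right) \frac{69}{94} = - \frac{2826792}{47}$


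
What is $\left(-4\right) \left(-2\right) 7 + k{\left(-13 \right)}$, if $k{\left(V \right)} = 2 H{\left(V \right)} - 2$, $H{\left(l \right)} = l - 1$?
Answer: $26$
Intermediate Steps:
$H{\left(l \right)} = -1 + l$
$k{\left(V \right)} = -4 + 2 V$ ($k{\left(V \right)} = 2 \left(-1 + V\right) - 2 = \left(-2 + 2 V\right) - 2 = -4 + 2 V$)
$\left(-4\right) \left(-2\right) 7 + k{\left(-13 \right)} = \left(-4\right) \left(-2\right) 7 + \left(-4 + 2 \left(-13\right)\right) = 8 \cdot 7 - 30 = 56 - 30 = 26$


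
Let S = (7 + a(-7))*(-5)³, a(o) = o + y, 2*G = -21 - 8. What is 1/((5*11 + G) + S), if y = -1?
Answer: 2/331 ≈ 0.0060423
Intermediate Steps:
G = -29/2 (G = (-21 - 8)/2 = (½)*(-29) = -29/2 ≈ -14.500)
a(o) = -1 + o (a(o) = o - 1 = -1 + o)
S = 125 (S = (7 + (-1 - 7))*(-5)³ = (7 - 8)*(-125) = -1*(-125) = 125)
1/((5*11 + G) + S) = 1/((5*11 - 29/2) + 125) = 1/((55 - 29/2) + 125) = 1/(81/2 + 125) = 1/(331/2) = 2/331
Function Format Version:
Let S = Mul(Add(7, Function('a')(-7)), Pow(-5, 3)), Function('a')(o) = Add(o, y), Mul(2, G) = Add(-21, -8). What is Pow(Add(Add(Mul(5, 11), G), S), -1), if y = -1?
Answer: Rational(2, 331) ≈ 0.0060423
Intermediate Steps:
G = Rational(-29, 2) (G = Mul(Rational(1, 2), Add(-21, -8)) = Mul(Rational(1, 2), -29) = Rational(-29, 2) ≈ -14.500)
Function('a')(o) = Add(-1, o) (Function('a')(o) = Add(o, -1) = Add(-1, o))
S = 125 (S = Mul(Add(7, Add(-1, -7)), Pow(-5, 3)) = Mul(Add(7, -8), -125) = Mul(-1, -125) = 125)
Pow(Add(Add(Mul(5, 11), G), S), -1) = Pow(Add(Add(Mul(5, 11), Rational(-29, 2)), 125), -1) = Pow(Add(Add(55, Rational(-29, 2)), 125), -1) = Pow(Add(Rational(81, 2), 125), -1) = Pow(Rational(331, 2), -1) = Rational(2, 331)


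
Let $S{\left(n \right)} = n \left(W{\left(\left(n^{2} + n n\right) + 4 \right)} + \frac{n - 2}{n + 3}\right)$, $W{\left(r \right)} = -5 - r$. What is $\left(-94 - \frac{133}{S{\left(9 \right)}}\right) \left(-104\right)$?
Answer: $\frac{59920432}{6135} \approx 9767.0$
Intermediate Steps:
$S{\left(n \right)} = n \left(-9 - 2 n^{2} + \frac{-2 + n}{3 + n}\right)$ ($S{\left(n \right)} = n \left(\left(-5 - \left(\left(n^{2} + n n\right) + 4\right)\right) + \frac{n - 2}{n + 3}\right) = n \left(\left(-5 - \left(\left(n^{2} + n^{2}\right) + 4\right)\right) + \frac{-2 + n}{3 + n}\right) = n \left(\left(-5 - \left(2 n^{2} + 4\right)\right) + \frac{-2 + n}{3 + n}\right) = n \left(\left(-5 - \left(4 + 2 n^{2}\right)\right) + \frac{-2 + n}{3 + n}\right) = n \left(\left(-9 - 2 n^{2}\right) + \frac{-2 + n}{3 + n}\right) = n \left(-9 - 2 n^{2} + \frac{-2 + n}{3 + n}\right)$)
$\left(-94 - \frac{133}{S{\left(9 \right)}}\right) \left(-104\right) = \left(-94 - \frac{133}{9 \frac{1}{3 + 9} \left(-29 - 72 - 6 \cdot 9^{2} - 2 \cdot 9^{3}\right)}\right) \left(-104\right) = \left(-94 - \frac{133}{9 \cdot \frac{1}{12} \left(-29 - 72 - 486 - 1458\right)}\right) \left(-104\right) = \left(-94 - \frac{133}{9 \cdot \frac{1}{12} \left(-2045\right)}\right) \left(-104\right) = \left(-94 - \frac{133}{- \frac{6135}{4}}\right) \left(-104\right) = \left(-94 - - \frac{532}{6135}\right) \left(-104\right) = \left(-94 + \frac{532}{6135}\right) \left(-104\right) = \left(- \frac{576158}{6135}\right) \left(-104\right) = \frac{59920432}{6135}$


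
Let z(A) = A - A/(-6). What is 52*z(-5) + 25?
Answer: -835/3 ≈ -278.33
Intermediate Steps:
z(A) = 7*A/6 (z(A) = A - A*(-1)/6 = A - (-1)*A/6 = A + A/6 = 7*A/6)
52*z(-5) + 25 = 52*((7/6)*(-5)) + 25 = 52*(-35/6) + 25 = -910/3 + 25 = -835/3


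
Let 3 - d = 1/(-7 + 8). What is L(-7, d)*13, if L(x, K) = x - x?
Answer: 0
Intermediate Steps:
d = 2 (d = 3 - 1/(-7 + 8) = 3 - 1/1 = 3 - 1*1 = 3 - 1 = 2)
L(x, K) = 0
L(-7, d)*13 = 0*13 = 0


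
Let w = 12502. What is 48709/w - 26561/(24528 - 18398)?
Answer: -8369863/19159315 ≈ -0.43686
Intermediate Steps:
48709/w - 26561/(24528 - 18398) = 48709/12502 - 26561/(24528 - 18398) = 48709*(1/12502) - 26561/6130 = 48709/12502 - 26561*1/6130 = 48709/12502 - 26561/6130 = -8369863/19159315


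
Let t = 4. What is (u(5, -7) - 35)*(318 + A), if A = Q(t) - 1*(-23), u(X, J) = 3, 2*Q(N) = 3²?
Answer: -11056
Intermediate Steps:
Q(N) = 9/2 (Q(N) = (½)*3² = (½)*9 = 9/2)
A = 55/2 (A = 9/2 - 1*(-23) = 9/2 + 23 = 55/2 ≈ 27.500)
(u(5, -7) - 35)*(318 + A) = (3 - 35)*(318 + 55/2) = -32*691/2 = -11056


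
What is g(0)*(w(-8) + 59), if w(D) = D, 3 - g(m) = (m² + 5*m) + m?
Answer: 153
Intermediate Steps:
g(m) = 3 - m² - 6*m (g(m) = 3 - ((m² + 5*m) + m) = 3 - (m² + 6*m) = 3 + (-m² - 6*m) = 3 - m² - 6*m)
g(0)*(w(-8) + 59) = (3 - 1*0² - 6*0)*(-8 + 59) = (3 - 1*0 + 0)*51 = (3 + 0 + 0)*51 = 3*51 = 153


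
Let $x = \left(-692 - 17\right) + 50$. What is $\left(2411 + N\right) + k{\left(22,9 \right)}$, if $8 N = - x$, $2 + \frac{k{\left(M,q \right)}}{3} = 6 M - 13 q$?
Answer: $\frac{20259}{8} \approx 2532.4$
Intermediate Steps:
$x = -659$ ($x = -709 + 50 = -659$)
$k{\left(M,q \right)} = -6 - 39 q + 18 M$ ($k{\left(M,q \right)} = -6 + 3 \left(6 M - 13 q\right) = -6 + 3 \left(- 13 q + 6 M\right) = -6 + \left(- 39 q + 18 M\right) = -6 - 39 q + 18 M$)
$N = \frac{659}{8}$ ($N = \frac{\left(-1\right) \left(-659\right)}{8} = \frac{1}{8} \cdot 659 = \frac{659}{8} \approx 82.375$)
$\left(2411 + N\right) + k{\left(22,9 \right)} = \left(2411 + \frac{659}{8}\right) - -39 = \frac{19947}{8} - -39 = \frac{19947}{8} + 39 = \frac{20259}{8}$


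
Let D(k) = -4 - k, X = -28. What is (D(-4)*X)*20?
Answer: 0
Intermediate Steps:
(D(-4)*X)*20 = ((-4 - 1*(-4))*(-28))*20 = ((-4 + 4)*(-28))*20 = (0*(-28))*20 = 0*20 = 0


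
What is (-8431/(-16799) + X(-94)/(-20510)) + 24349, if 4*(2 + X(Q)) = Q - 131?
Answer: 33558242929447/1378189960 ≈ 24350.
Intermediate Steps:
X(Q) = -139/4 + Q/4 (X(Q) = -2 + (Q - 131)/4 = -2 + (-131 + Q)/4 = -2 + (-131/4 + Q/4) = -139/4 + Q/4)
(-8431/(-16799) + X(-94)/(-20510)) + 24349 = (-8431/(-16799) + (-139/4 + (¼)*(-94))/(-20510)) + 24349 = (-8431*(-1/16799) + (-139/4 - 47/2)*(-1/20510)) + 24349 = (8431/16799 - 233/4*(-1/20510)) + 24349 = (8431/16799 + 233/82040) + 24349 = 695593407/1378189960 + 24349 = 33558242929447/1378189960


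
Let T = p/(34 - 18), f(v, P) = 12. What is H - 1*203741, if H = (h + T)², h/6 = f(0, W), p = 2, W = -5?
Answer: -12706495/64 ≈ -1.9854e+5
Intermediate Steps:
h = 72 (h = 6*12 = 72)
T = ⅛ (T = 2/(34 - 18) = 2/16 = (1/16)*2 = ⅛ ≈ 0.12500)
H = 332929/64 (H = (72 + ⅛)² = (577/8)² = 332929/64 ≈ 5202.0)
H - 1*203741 = 332929/64 - 1*203741 = 332929/64 - 203741 = -12706495/64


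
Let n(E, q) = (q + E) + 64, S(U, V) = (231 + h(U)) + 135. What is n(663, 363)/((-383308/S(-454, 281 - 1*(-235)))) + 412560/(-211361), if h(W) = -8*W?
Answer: -269802685375/20254090547 ≈ -13.321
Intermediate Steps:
S(U, V) = 366 - 8*U (S(U, V) = (231 - 8*U) + 135 = 366 - 8*U)
n(E, q) = 64 + E + q (n(E, q) = (E + q) + 64 = 64 + E + q)
n(663, 363)/((-383308/S(-454, 281 - 1*(-235)))) + 412560/(-211361) = (64 + 663 + 363)/((-383308/(366 - 8*(-454)))) + 412560/(-211361) = 1090/((-383308/(366 + 3632))) + 412560*(-1/211361) = 1090/((-383308/3998)) - 412560/211361 = 1090/((-383308*1/3998)) - 412560/211361 = 1090/(-191654/1999) - 412560/211361 = 1090*(-1999/191654) - 412560/211361 = -1089455/95827 - 412560/211361 = -269802685375/20254090547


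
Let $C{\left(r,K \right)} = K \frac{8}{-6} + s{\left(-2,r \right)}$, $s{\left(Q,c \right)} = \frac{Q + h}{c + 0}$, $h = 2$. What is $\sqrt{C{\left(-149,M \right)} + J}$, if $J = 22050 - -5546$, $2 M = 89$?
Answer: $\frac{\sqrt{247830}}{3} \approx 165.94$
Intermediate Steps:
$s{\left(Q,c \right)} = \frac{2 + Q}{c}$ ($s{\left(Q,c \right)} = \frac{Q + 2}{c + 0} = \frac{2 + Q}{c}$)
$M = \frac{89}{2}$ ($M = \frac{1}{2} \cdot 89 = \frac{89}{2} \approx 44.5$)
$C{\left(r,K \right)} = - \frac{4 K}{3}$ ($C{\left(r,K \right)} = K \frac{8}{-6} + \frac{2 - 2}{r} = K 8 \left(- \frac{1}{6}\right) + \frac{1}{r} 0 = K \left(- \frac{4}{3}\right) + 0 = - \frac{4 K}{3} + 0 = - \frac{4 K}{3}$)
$J = 27596$ ($J = 22050 + 5546 = 27596$)
$\sqrt{C{\left(-149,M \right)} + J} = \sqrt{\left(- \frac{4}{3}\right) \frac{89}{2} + 27596} = \sqrt{- \frac{178}{3} + 27596} = \sqrt{\frac{82610}{3}} = \frac{\sqrt{247830}}{3}$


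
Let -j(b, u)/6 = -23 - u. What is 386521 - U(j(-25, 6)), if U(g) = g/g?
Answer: 386520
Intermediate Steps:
j(b, u) = 138 + 6*u (j(b, u) = -6*(-23 - u) = 138 + 6*u)
U(g) = 1
386521 - U(j(-25, 6)) = 386521 - 1*1 = 386521 - 1 = 386520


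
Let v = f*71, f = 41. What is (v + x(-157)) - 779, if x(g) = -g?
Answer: 2289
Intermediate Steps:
v = 2911 (v = 41*71 = 2911)
(v + x(-157)) - 779 = (2911 - 1*(-157)) - 779 = (2911 + 157) - 779 = 3068 - 779 = 2289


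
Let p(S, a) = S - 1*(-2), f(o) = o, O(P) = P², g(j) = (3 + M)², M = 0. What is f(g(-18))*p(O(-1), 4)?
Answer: 27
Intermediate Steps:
g(j) = 9 (g(j) = (3 + 0)² = 3² = 9)
p(S, a) = 2 + S (p(S, a) = S + 2 = 2 + S)
f(g(-18))*p(O(-1), 4) = 9*(2 + (-1)²) = 9*(2 + 1) = 9*3 = 27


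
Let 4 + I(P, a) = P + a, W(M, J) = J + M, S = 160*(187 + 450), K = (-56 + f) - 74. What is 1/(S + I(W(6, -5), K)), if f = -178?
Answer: 1/101609 ≈ 9.8416e-6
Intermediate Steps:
K = -308 (K = (-56 - 178) - 74 = -234 - 74 = -308)
S = 101920 (S = 160*637 = 101920)
I(P, a) = -4 + P + a (I(P, a) = -4 + (P + a) = -4 + P + a)
1/(S + I(W(6, -5), K)) = 1/(101920 + (-4 + (-5 + 6) - 308)) = 1/(101920 + (-4 + 1 - 308)) = 1/(101920 - 311) = 1/101609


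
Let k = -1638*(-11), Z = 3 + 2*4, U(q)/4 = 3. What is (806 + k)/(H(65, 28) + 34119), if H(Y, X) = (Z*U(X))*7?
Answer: 18824/35043 ≈ 0.53717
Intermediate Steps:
U(q) = 12 (U(q) = 4*3 = 12)
Z = 11 (Z = 3 + 8 = 11)
H(Y, X) = 924 (H(Y, X) = (11*12)*7 = 132*7 = 924)
k = 18018
(806 + k)/(H(65, 28) + 34119) = (806 + 18018)/(924 + 34119) = 18824/35043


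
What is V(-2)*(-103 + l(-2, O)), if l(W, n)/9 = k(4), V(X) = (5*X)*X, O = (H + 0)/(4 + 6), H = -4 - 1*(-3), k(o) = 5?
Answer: -1160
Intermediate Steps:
H = -1 (H = -4 + 3 = -1)
O = -⅒ (O = (-1 + 0)/(4 + 6) = -1/10 = -1*⅒ = -⅒ ≈ -0.10000)
V(X) = 5*X²
l(W, n) = 45 (l(W, n) = 9*5 = 45)
V(-2)*(-103 + l(-2, O)) = (5*(-2)²)*(-103 + 45) = (5*4)*(-58) = 20*(-58) = -1160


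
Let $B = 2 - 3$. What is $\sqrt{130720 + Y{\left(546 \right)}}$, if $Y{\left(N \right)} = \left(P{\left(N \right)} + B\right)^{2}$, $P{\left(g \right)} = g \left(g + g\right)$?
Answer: $\sqrt{355491536081} \approx 5.9623 \cdot 10^{5}$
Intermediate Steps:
$P{\left(g \right)} = 2 g^{2}$ ($P{\left(g \right)} = g 2 g = 2 g^{2}$)
$B = -1$ ($B = 2 - 3 = -1$)
$Y{\left(N \right)} = \left(-1 + 2 N^{2}\right)^{2}$ ($Y{\left(N \right)} = \left(2 N^{2} - 1\right)^{2} = \left(-1 + 2 N^{2}\right)^{2}$)
$\sqrt{130720 + Y{\left(546 \right)}} = \sqrt{130720 + \left(-1 + 2 \cdot 546^{2}\right)^{2}} = \sqrt{130720 + \left(-1 + 2 \cdot 298116\right)^{2}} = \sqrt{130720 + \left(-1 + 596232\right)^{2}} = \sqrt{130720 + 596231^{2}} = \sqrt{130720 + 355491405361} = \sqrt{355491536081}$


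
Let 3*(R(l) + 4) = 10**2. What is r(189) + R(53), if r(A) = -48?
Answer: -56/3 ≈ -18.667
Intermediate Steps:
R(l) = 88/3 (R(l) = -4 + (1/3)*10**2 = -4 + (1/3)*100 = -4 + 100/3 = 88/3)
r(189) + R(53) = -48 + 88/3 = -56/3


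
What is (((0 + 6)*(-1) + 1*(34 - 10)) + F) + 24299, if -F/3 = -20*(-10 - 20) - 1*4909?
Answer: 37244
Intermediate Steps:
F = 12927 (F = -3*(-20*(-10 - 20) - 1*4909) = -3*(-20*(-30) - 4909) = -3*(600 - 4909) = -3*(-4309) = 12927)
(((0 + 6)*(-1) + 1*(34 - 10)) + F) + 24299 = (((0 + 6)*(-1) + 1*(34 - 10)) + 12927) + 24299 = ((6*(-1) + 1*24) + 12927) + 24299 = ((-6 + 24) + 12927) + 24299 = (18 + 12927) + 24299 = 12945 + 24299 = 37244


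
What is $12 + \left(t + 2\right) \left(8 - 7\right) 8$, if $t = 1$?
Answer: $36$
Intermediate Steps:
$12 + \left(t + 2\right) \left(8 - 7\right) 8 = 12 + \left(1 + 2\right) \left(8 - 7\right) 8 = 12 + 3 \cdot 1 \cdot 8 = 12 + 3 \cdot 8 = 12 + 24 = 36$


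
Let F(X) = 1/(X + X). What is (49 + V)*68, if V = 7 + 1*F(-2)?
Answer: 3791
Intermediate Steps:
F(X) = 1/(2*X)
V = 27/4 (V = 7 + 1*((½)/(-2)) = 7 + 1*((½)*(-½)) = 7 + 1*(-¼) = 7 - ¼ = 27/4 ≈ 6.7500)
(49 + V)*68 = (49 + 27/4)*68 = (223/4)*68 = 3791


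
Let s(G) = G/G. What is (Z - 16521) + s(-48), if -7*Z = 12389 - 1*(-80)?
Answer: -128109/7 ≈ -18301.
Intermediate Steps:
s(G) = 1
Z = -12469/7 (Z = -(12389 - 1*(-80))/7 = -(12389 + 80)/7 = -⅐*12469 = -12469/7 ≈ -1781.3)
(Z - 16521) + s(-48) = (-12469/7 - 16521) + 1 = -128116/7 + 1 = -128109/7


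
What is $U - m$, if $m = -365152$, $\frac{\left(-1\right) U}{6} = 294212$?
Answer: $-1400120$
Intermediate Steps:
$U = -1765272$ ($U = \left(-6\right) 294212 = -1765272$)
$U - m = -1765272 - -365152 = -1765272 + 365152 = -1400120$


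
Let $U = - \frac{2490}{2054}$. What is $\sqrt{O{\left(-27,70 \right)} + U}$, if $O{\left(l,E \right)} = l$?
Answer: $\frac{i \sqrt{29756298}}{1027} \approx 5.3115 i$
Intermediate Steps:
$U = - \frac{1245}{1027}$ ($U = \left(-2490\right) \frac{1}{2054} = - \frac{1245}{1027} \approx -1.2123$)
$\sqrt{O{\left(-27,70 \right)} + U} = \sqrt{-27 - \frac{1245}{1027}} = \sqrt{- \frac{28974}{1027}} = \frac{i \sqrt{29756298}}{1027}$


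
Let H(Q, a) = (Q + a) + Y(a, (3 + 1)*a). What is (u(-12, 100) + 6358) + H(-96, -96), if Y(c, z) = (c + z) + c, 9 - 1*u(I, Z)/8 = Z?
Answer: 4862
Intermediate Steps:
u(I, Z) = 72 - 8*Z
Y(c, z) = z + 2*c
H(Q, a) = Q + 7*a (H(Q, a) = (Q + a) + ((3 + 1)*a + 2*a) = (Q + a) + (4*a + 2*a) = (Q + a) + 6*a = Q + 7*a)
(u(-12, 100) + 6358) + H(-96, -96) = ((72 - 8*100) + 6358) + (-96 + 7*(-96)) = ((72 - 800) + 6358) + (-96 - 672) = (-728 + 6358) - 768 = 5630 - 768 = 4862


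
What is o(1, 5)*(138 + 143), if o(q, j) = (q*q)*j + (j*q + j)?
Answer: 4215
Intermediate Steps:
o(q, j) = j + j*q + j*q² (o(q, j) = q²*j + (j + j*q) = j*q² + (j + j*q) = j + j*q + j*q²)
o(1, 5)*(138 + 143) = (5*(1 + 1 + 1²))*(138 + 143) = (5*(1 + 1 + 1))*281 = (5*3)*281 = 15*281 = 4215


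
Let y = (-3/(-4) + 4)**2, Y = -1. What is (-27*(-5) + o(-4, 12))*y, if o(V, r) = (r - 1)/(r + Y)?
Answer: 6137/2 ≈ 3068.5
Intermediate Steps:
y = 361/16 (y = (-3*(-1/4) + 4)**2 = (3/4 + 4)**2 = (19/4)**2 = 361/16 ≈ 22.563)
o(V, r) = 1 (o(V, r) = (r - 1)/(r - 1) = (-1 + r)/(-1 + r) = 1)
(-27*(-5) + o(-4, 12))*y = (-27*(-5) + 1)*(361/16) = (135 + 1)*(361/16) = 136*(361/16) = 6137/2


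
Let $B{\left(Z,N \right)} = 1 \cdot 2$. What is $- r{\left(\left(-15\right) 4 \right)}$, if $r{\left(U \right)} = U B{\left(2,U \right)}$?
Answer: $120$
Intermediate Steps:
$B{\left(Z,N \right)} = 2$
$r{\left(U \right)} = 2 U$ ($r{\left(U \right)} = U 2 = 2 U$)
$- r{\left(\left(-15\right) 4 \right)} = - 2 \left(\left(-15\right) 4\right) = - 2 \left(-60\right) = \left(-1\right) \left(-120\right) = 120$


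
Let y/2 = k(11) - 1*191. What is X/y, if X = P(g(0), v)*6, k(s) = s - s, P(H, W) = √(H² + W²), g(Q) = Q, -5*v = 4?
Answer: -12/955 ≈ -0.012565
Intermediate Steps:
v = -⅘ (v = -⅕*4 = -⅘ ≈ -0.80000)
k(s) = 0
X = 24/5 (X = √(0² + (-⅘)²)*6 = √(0 + 16/25)*6 = √(16/25)*6 = (⅘)*6 = 24/5 ≈ 4.8000)
y = -382 (y = 2*(0 - 1*191) = 2*(0 - 191) = 2*(-191) = -382)
X/y = (24/5)/(-382) = (24/5)*(-1/382) = -12/955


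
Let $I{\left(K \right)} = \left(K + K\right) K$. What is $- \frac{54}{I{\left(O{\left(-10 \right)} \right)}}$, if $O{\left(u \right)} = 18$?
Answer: $- \frac{1}{12} \approx -0.083333$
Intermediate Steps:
$I{\left(K \right)} = 2 K^{2}$ ($I{\left(K \right)} = 2 K K = 2 K^{2}$)
$- \frac{54}{I{\left(O{\left(-10 \right)} \right)}} = - \frac{54}{2 \cdot 18^{2}} = - \frac{54}{2 \cdot 324} = - \frac{54}{648} = \left(-54\right) \frac{1}{648} = - \frac{1}{12}$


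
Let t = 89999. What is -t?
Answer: -89999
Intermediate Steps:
-t = -1*89999 = -89999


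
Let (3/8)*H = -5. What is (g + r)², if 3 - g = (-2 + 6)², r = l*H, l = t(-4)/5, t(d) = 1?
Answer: 2209/9 ≈ 245.44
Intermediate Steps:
H = -40/3 (H = (8/3)*(-5) = -40/3 ≈ -13.333)
l = ⅕ (l = 1/5 = 1*(⅕) = ⅕ ≈ 0.20000)
r = -8/3 (r = (⅕)*(-40/3) = -8/3 ≈ -2.6667)
g = -13 (g = 3 - (-2 + 6)² = 3 - 1*4² = 3 - 1*16 = 3 - 16 = -13)
(g + r)² = (-13 - 8/3)² = (-47/3)² = 2209/9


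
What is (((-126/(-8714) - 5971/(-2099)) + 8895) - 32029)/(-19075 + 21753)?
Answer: -105771108539/12245614277 ≈ -8.6375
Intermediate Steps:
(((-126/(-8714) - 5971/(-2099)) + 8895) - 32029)/(-19075 + 21753) = (((-126*(-1/8714) - 5971*(-1/2099)) + 8895) - 32029)/2678 = (((63/4357 + 5971/2099) + 8895) - 32029)*(1/2678) = ((26147884/9145343 + 8895) - 32029)*(1/2678) = (81373973869/9145343 - 32029)*(1/2678) = -211542217078/9145343*1/2678 = -105771108539/12245614277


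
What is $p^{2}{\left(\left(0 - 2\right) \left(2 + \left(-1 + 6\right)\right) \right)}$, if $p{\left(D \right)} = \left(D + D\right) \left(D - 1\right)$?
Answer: $176400$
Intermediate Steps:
$p{\left(D \right)} = 2 D \left(-1 + D\right)$
$p^{2}{\left(\left(0 - 2\right) \left(2 + \left(-1 + 6\right)\right) \right)} = \left(2 \left(0 - 2\right) \left(2 + \left(-1 + 6\right)\right) \left(-1 + \left(0 - 2\right) \left(2 + \left(-1 + 6\right)\right)\right)\right)^{2} = \left(2 \left(- 2 \left(2 + 5\right)\right) \left(-1 - 2 \left(2 + 5\right)\right)\right)^{2} = \left(2 \left(\left(-2\right) 7\right) \left(-1 - 14\right)\right)^{2} = \left(2 \left(-14\right) \left(-1 - 14\right)\right)^{2} = \left(2 \left(-14\right) \left(-15\right)\right)^{2} = 420^{2} = 176400$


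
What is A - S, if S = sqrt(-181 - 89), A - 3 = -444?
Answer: -441 - 3*I*sqrt(30) ≈ -441.0 - 16.432*I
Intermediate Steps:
A = -441 (A = 3 - 444 = -441)
S = 3*I*sqrt(30) (S = sqrt(-270) = 3*I*sqrt(30) ≈ 16.432*I)
A - S = -441 - 3*I*sqrt(30)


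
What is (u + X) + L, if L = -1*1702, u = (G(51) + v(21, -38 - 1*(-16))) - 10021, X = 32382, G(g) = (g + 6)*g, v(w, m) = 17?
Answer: 23583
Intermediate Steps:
G(g) = g*(6 + g) (G(g) = (6 + g)*g = g*(6 + g))
u = -7097 (u = (51*(6 + 51) + 17) - 10021 = (51*57 + 17) - 10021 = (2907 + 17) - 10021 = 2924 - 10021 = -7097)
L = -1702
(u + X) + L = (-7097 + 32382) - 1702 = 25285 - 1702 = 23583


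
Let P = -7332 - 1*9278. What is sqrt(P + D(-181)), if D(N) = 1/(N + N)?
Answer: I*sqrt(2176641202)/362 ≈ 128.88*I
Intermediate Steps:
P = -16610 (P = -7332 - 9278 = -16610)
D(N) = 1/(2*N)
sqrt(P + D(-181)) = sqrt(-16610 + (1/2)/(-181)) = sqrt(-16610 + (1/2)*(-1/181)) = sqrt(-16610 - 1/362) = sqrt(-6012821/362) = I*sqrt(2176641202)/362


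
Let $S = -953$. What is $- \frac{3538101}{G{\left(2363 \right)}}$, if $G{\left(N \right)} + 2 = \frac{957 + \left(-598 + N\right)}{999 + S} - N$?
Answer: $\frac{27125441}{17678} \approx 1534.4$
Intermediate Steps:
$G{\left(N \right)} = \frac{267}{46} - \frac{45 N}{46}$ ($G{\left(N \right)} = -2 - \left(N - \frac{957 + \left(-598 + N\right)}{999 - 953}\right) = -2 - \left(N - \frac{359 + N}{46}\right) = -2 - \left(N - \left(359 + N\right) \frac{1}{46}\right) = -2 - \left(- \frac{359}{46} + \frac{45 N}{46}\right) = \frac{267}{46} - \frac{45 N}{46}$)
$- \frac{3538101}{G{\left(2363 \right)}} = - \frac{3538101}{\frac{267}{46} - \frac{106335}{46}} = - \frac{3538101}{- \frac{53034}{23}} = \left(-3538101\right) \left(- \frac{23}{53034}\right) = \frac{27125441}{17678}$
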